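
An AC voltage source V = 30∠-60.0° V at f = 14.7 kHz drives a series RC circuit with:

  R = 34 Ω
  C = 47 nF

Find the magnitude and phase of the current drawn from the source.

Step 1 — Angular frequency: ω = 2π·f = 2π·1.47e+04 = 9.236e+04 rad/s.
Step 2 — Component impedances:
  R: Z = R = 34 Ω
  C: Z = 1/(jωC) = -j/(ω·C) = 0 - j230.4 Ω
Step 3 — Series combination: Z_total = R + C = 34 - j230.4 Ω = 232.9∠-81.6° Ω.
Step 4 — Source phasor: V = 30∠-60.0° V = 15 - j25.98 V.
Step 5 — Ohm's law: I = V / Z_total = (15 - j25.98) / (34 - j230.4) = 0.1198 + j0.04744 A.
Step 6 — Convert to polar: |I| = 0.1288 A, ∠I = 21.6°.

I = 0.1288∠21.6° A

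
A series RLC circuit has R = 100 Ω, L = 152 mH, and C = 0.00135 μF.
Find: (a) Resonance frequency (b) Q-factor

Step 1 — Resonance condition Im(Z)=0 gives ω₀ = 1/√(LC).
Step 2 — ω₀ = 1/√(0.152·1.35e-09) = 6.981e+04 rad/s.
Step 3 — f₀ = ω₀/(2π) = 1.111e+04 Hz.
Step 4 — Series Q: Q = ω₀L/R = 6.981e+04·0.152/100 = 106.1.

(a) f₀ = 1.111e+04 Hz  (b) Q = 106.1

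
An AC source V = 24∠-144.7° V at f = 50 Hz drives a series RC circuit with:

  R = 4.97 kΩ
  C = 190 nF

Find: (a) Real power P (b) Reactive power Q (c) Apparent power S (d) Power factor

Step 1 — Angular frequency: ω = 2π·f = 2π·50 = 314.2 rad/s.
Step 2 — Component impedances:
  R: Z = R = 4970 Ω
  C: Z = 1/(jωC) = -j/(ω·C) = 0 - j1.675e+04 Ω
Step 3 — Series combination: Z_total = R + C = 4970 - j1.675e+04 Ω = 1.747e+04∠-73.5° Ω.
Step 4 — Source phasor: V = 24∠-144.7° V = -19.59 - j13.87 V.
Step 5 — Current: I = V / Z = 0.0004421 - j0.0013 A = 0.001373∠-71.2° A.
Step 6 — Complex power: S = V·I* = 0.009375 - j0.0316 VA.
Step 7 — Real power: P = Re(S) = 0.009375 W.
Step 8 — Reactive power: Q = Im(S) = -0.0316 VAR.
Step 9 — Apparent power: |S| = 0.03296 VA.
Step 10 — Power factor: PF = P/|S| = 0.2844 (leading).

(a) P = 0.009375 W  (b) Q = -0.0316 VAR  (c) S = 0.03296 VA  (d) PF = 0.2844 (leading)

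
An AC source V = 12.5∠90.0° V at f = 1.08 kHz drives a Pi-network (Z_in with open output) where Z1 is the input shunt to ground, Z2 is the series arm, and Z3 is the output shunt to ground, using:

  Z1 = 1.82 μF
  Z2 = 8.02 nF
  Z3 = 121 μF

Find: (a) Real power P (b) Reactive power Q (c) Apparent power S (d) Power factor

Step 1 — Angular frequency: ω = 2π·f = 2π·1080 = 6786 rad/s.
Step 2 — Component impedances:
  Z1: Z = 1/(jωC) = -j/(ω·C) = 0 - j80.97 Ω
  Z2: Z = 1/(jωC) = -j/(ω·C) = 0 - j1.837e+04 Ω
  Z3: Z = 1/(jωC) = -j/(ω·C) = 0 - j1.218 Ω
Step 3 — With open output, the series arm Z2 and the output shunt Z3 appear in series to ground: Z2 + Z3 = 0 - j1.838e+04 Ω.
Step 4 — Parallel with input shunt Z1: Z_in = Z1 || (Z2 + Z3) = 0 - j80.61 Ω = 80.61∠-90.0° Ω.
Step 5 — Source phasor: V = 12.5∠90.0° V = 0 + j12.5 V.
Step 6 — Current: I = V / Z = -0.1551 A = 0.1551∠180.0° A.
Step 7 — Complex power: S = V·I* = 0 - j1.938 VA.
Step 8 — Real power: P = Re(S) = 0 W.
Step 9 — Reactive power: Q = Im(S) = -1.938 VAR.
Step 10 — Apparent power: |S| = 1.938 VA.
Step 11 — Power factor: PF = P/|S| = 0 (leading).

(a) P = 0 W  (b) Q = -1.938 VAR  (c) S = 1.938 VA  (d) PF = 0 (leading)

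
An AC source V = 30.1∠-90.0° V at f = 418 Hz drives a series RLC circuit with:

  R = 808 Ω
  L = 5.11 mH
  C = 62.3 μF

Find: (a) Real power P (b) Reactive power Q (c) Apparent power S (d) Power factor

Step 1 — Angular frequency: ω = 2π·f = 2π·418 = 2626 rad/s.
Step 2 — Component impedances:
  R: Z = R = 808 Ω
  L: Z = jωL = j·2626·0.00511 = 0 + j13.42 Ω
  C: Z = 1/(jωC) = -j/(ω·C) = 0 - j6.112 Ω
Step 3 — Series combination: Z_total = R + L + C = 808 + j7.309 Ω = 808∠0.5° Ω.
Step 4 — Source phasor: V = 30.1∠-90.0° V = 0 - j30.1 V.
Step 5 — Current: I = V / Z = -0.000337 - j0.03725 A = 0.03725∠-90.5° A.
Step 6 — Complex power: S = V·I* = 1.121 + j0.01014 VA.
Step 7 — Real power: P = Re(S) = 1.121 W.
Step 8 — Reactive power: Q = Im(S) = 0.01014 VAR.
Step 9 — Apparent power: |S| = 1.121 VA.
Step 10 — Power factor: PF = P/|S| = 1 (lagging).

(a) P = 1.121 W  (b) Q = 0.01014 VAR  (c) S = 1.121 VA  (d) PF = 1 (lagging)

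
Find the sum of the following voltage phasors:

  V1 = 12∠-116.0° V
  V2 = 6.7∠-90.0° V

Step 1 — Convert each phasor to rectangular form:
  V1 = 12·(cos(-116.0°) + j·sin(-116.0°)) = -5.26 - j10.79 V
  V2 = 6.7·(cos(-90.0°) + j·sin(-90.0°)) = 0 - j6.7 V
Step 2 — Sum components: V_total = -5.26 - j17.49 V.
Step 3 — Convert to polar: |V_total| = 18.26 V, ∠V_total = -106.7°.

V_total = 18.26∠-106.7° V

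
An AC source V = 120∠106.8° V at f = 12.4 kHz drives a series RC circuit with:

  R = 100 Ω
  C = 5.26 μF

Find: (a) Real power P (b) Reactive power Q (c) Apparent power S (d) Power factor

Step 1 — Angular frequency: ω = 2π·f = 2π·1.24e+04 = 7.791e+04 rad/s.
Step 2 — Component impedances:
  R: Z = R = 100 Ω
  C: Z = 1/(jωC) = -j/(ω·C) = 0 - j2.44 Ω
Step 3 — Series combination: Z_total = R + C = 100 - j2.44 Ω = 100∠-1.4° Ω.
Step 4 — Source phasor: V = 120∠106.8° V = -34.68 + j114.9 V.
Step 5 — Current: I = V / Z = -0.3746 + j1.14 A = 1.2∠108.2° A.
Step 6 — Complex power: S = V·I* = 143.9 - j3.512 VA.
Step 7 — Real power: P = Re(S) = 143.9 W.
Step 8 — Reactive power: Q = Im(S) = -3.512 VAR.
Step 9 — Apparent power: |S| = 144 VA.
Step 10 — Power factor: PF = P/|S| = 0.9997 (leading).

(a) P = 143.9 W  (b) Q = -3.512 VAR  (c) S = 144 VA  (d) PF = 0.9997 (leading)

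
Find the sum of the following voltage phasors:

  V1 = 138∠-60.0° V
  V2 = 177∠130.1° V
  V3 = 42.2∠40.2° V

Step 1 — Convert each phasor to rectangular form:
  V1 = 138·(cos(-60.0°) + j·sin(-60.0°)) = 69 - j119.5 V
  V2 = 177·(cos(130.1°) + j·sin(130.1°)) = -114 + j135.4 V
  V3 = 42.2·(cos(40.2°) + j·sin(40.2°)) = 32.23 + j27.24 V
Step 2 — Sum components: V_total = -12.78 + j43.12 V.
Step 3 — Convert to polar: |V_total| = 44.97 V, ∠V_total = 106.5°.

V_total = 44.97∠106.5° V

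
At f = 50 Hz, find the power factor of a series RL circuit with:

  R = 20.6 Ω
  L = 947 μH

Step 1 — Angular frequency: ω = 2π·f = 2π·50 = 314.2 rad/s.
Step 2 — Component impedances:
  R: Z = R = 20.6 Ω
  L: Z = jωL = j·314.2·0.000947 = 0 + j0.2975 Ω
Step 3 — Series combination: Z_total = R + L = 20.6 + j0.2975 Ω = 20.6∠0.8° Ω.
Step 4 — Power factor: PF = cos(φ) = Re(Z)/|Z| = 20.6/20.602 = 0.9999.
Step 5 — Type: Im(Z) = 0.2975 ⇒ lagging (phase φ = 0.8°).

PF = 0.9999 (lagging, φ = 0.8°)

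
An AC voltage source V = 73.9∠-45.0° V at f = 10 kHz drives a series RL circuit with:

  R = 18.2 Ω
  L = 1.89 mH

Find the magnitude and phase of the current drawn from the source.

Step 1 — Angular frequency: ω = 2π·f = 2π·1e+04 = 6.283e+04 rad/s.
Step 2 — Component impedances:
  R: Z = R = 18.2 Ω
  L: Z = jωL = j·6.283e+04·0.00189 = 0 + j118.8 Ω
Step 3 — Series combination: Z_total = R + L = 18.2 + j118.8 Ω = 120.1∠81.3° Ω.
Step 4 — Source phasor: V = 73.9∠-45.0° V = 52.26 - j52.26 V.
Step 5 — Ohm's law: I = V / Z_total = (52.26 - j52.26) / (18.2 + j118.8) = -0.364 - j0.4958 A.
Step 6 — Convert to polar: |I| = 0.6151 A, ∠I = -126.3°.

I = 0.6151∠-126.3° A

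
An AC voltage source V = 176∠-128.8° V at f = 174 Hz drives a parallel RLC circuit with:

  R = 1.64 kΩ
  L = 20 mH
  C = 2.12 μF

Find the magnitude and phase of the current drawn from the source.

Step 1 — Angular frequency: ω = 2π·f = 2π·174 = 1093 rad/s.
Step 2 — Component impedances:
  R: Z = R = 1640 Ω
  L: Z = jωL = j·1093·0.02 = 0 + j21.87 Ω
  C: Z = 1/(jωC) = -j/(ω·C) = 0 - j431.5 Ω
Step 3 — Parallel combination: 1/Z_total = 1/R + 1/L + 1/C; Z_total = 0.3234 + j23.03 Ω = 23.03∠89.2° Ω.
Step 4 — Source phasor: V = 176∠-128.8° V = -110.3 - j137.2 V.
Step 5 — Ohm's law: I = V / Z_total = (-110.3 - j137.2) / (0.3234 + j23.03) = -6.022 + j4.704 A.
Step 6 — Convert to polar: |I| = 7.642 A, ∠I = 142.0°.

I = 7.642∠142.0° A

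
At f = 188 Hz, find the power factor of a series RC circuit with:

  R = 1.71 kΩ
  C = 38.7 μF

Step 1 — Angular frequency: ω = 2π·f = 2π·188 = 1181 rad/s.
Step 2 — Component impedances:
  R: Z = R = 1710 Ω
  C: Z = 1/(jωC) = -j/(ω·C) = 0 - j21.88 Ω
Step 3 — Series combination: Z_total = R + C = 1710 - j21.88 Ω = 1710∠-0.7° Ω.
Step 4 — Power factor: PF = cos(φ) = Re(Z)/|Z| = 1710/1710.1 = 0.9999.
Step 5 — Type: Im(Z) = -21.88 ⇒ leading (phase φ = -0.7°).

PF = 0.9999 (leading, φ = -0.7°)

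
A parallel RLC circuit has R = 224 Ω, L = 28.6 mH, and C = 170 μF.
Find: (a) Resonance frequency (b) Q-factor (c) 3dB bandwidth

Step 1 — Resonance: ω₀ = 1/√(LC) = 1/√(0.0286·0.00017) = 453.5 rad/s.
Step 2 — f₀ = ω₀/(2π) = 72.18 Hz.
Step 3 — Parallel Q: Q = R/(ω₀L) = 224/(453.5·0.0286) = 17.27.
Step 4 — Bandwidth: Δω = ω₀/Q = 26.26 rad/s; BW = Δω/(2π) = 4.179 Hz.

(a) f₀ = 72.18 Hz  (b) Q = 17.27  (c) BW = 4.179 Hz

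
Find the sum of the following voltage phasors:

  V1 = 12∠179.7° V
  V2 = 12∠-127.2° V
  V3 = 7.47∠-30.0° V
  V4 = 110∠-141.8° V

Step 1 — Convert each phasor to rectangular form:
  V1 = 12·(cos(179.7°) + j·sin(179.7°)) = -12 + j0.06283 V
  V2 = 12·(cos(-127.2°) + j·sin(-127.2°)) = -7.255 - j9.558 V
  V3 = 7.47·(cos(-30.0°) + j·sin(-30.0°)) = 6.469 - j3.735 V
  V4 = 110·(cos(-141.8°) + j·sin(-141.8°)) = -86.44 - j68.02 V
Step 2 — Sum components: V_total = -99.23 - j81.26 V.
Step 3 — Convert to polar: |V_total| = 128.3 V, ∠V_total = -140.7°.

V_total = 128.3∠-140.7° V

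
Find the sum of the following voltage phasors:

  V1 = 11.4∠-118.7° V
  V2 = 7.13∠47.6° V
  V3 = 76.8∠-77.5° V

Step 1 — Convert each phasor to rectangular form:
  V1 = 11.4·(cos(-118.7°) + j·sin(-118.7°)) = -5.475 - j9.999 V
  V2 = 7.13·(cos(47.6°) + j·sin(47.6°)) = 4.808 + j5.265 V
  V3 = 76.8·(cos(-77.5°) + j·sin(-77.5°)) = 16.62 - j74.98 V
Step 2 — Sum components: V_total = 15.96 - j79.71 V.
Step 3 — Convert to polar: |V_total| = 81.3 V, ∠V_total = -78.7°.

V_total = 81.3∠-78.7° V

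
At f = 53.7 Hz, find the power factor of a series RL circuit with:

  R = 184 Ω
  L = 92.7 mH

Step 1 — Angular frequency: ω = 2π·f = 2π·53.7 = 337.4 rad/s.
Step 2 — Component impedances:
  R: Z = R = 184 Ω
  L: Z = jωL = j·337.4·0.0927 = 0 + j31.28 Ω
Step 3 — Series combination: Z_total = R + L = 184 + j31.28 Ω = 186.6∠9.6° Ω.
Step 4 — Power factor: PF = cos(φ) = Re(Z)/|Z| = 184/186.64 = 0.9859.
Step 5 — Type: Im(Z) = 31.28 ⇒ lagging (phase φ = 9.6°).

PF = 0.9859 (lagging, φ = 9.6°)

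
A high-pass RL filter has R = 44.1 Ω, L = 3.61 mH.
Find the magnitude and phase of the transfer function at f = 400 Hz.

Step 1 — Angular frequency: ω = 2π·400 = 2513 rad/s.
Step 2 — Transfer function: H(jω) = jωL/(R + jωL).
Step 3 — Numerator jωL = j·9.073; denominator R + jωL = 44.1 + j9.073.
Step 4 — H = 0.04061 + j0.1974.
Step 5 — Magnitude: |H| = 0.2015 (-13.9 dB); phase: φ = 78.4°.

|H| = 0.2015 (-13.9 dB), φ = 78.4°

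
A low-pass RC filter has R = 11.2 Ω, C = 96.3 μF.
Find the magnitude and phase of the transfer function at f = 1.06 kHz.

Step 1 — Angular frequency: ω = 2π·1060 = 6660 rad/s.
Step 2 — Transfer function: H(jω) = 1/(1 + jωRC).
Step 3 — Denominator: 1 + jωRC = 1 + j·6660·11.2·9.63e-05 = 1 + j7.183.
Step 4 — H = 0.01901 - j0.1366.
Step 5 — Magnitude: |H| = 0.1379 (-17.2 dB); phase: φ = -82.1°.

|H| = 0.1379 (-17.2 dB), φ = -82.1°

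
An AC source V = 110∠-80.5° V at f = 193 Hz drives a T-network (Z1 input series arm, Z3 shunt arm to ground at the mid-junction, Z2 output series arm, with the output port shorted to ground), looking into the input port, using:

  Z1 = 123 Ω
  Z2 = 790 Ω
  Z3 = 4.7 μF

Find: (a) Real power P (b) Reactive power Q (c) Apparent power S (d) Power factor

Step 1 — Angular frequency: ω = 2π·f = 2π·193 = 1213 rad/s.
Step 2 — Component impedances:
  Z1: Z = R = 123 Ω
  Z2: Z = R = 790 Ω
  Z3: Z = 1/(jωC) = -j/(ω·C) = 0 - j175.5 Ω
Step 3 — With the output port shorted to ground, the output series arm Z2 runs from the junction to ground; the shunt arm Z3 also runs from the junction to ground. They appear in parallel: Z3 || Z2 = 37.14 - j167.2 Ω.
Step 4 — Series with input arm Z1: Z_in = Z1 + (Z3 || Z2) = 160.1 - j167.2 Ω = 231.5∠-46.2° Ω.
Step 5 — Source phasor: V = 110∠-80.5° V = 18.16 - j108.5 V.
Step 6 — Current: I = V / Z = 0.3927 - j0.2675 A = 0.4751∠-34.3° A.
Step 7 — Complex power: S = V·I* = 36.15 - j37.75 VA.
Step 8 — Real power: P = Re(S) = 36.15 W.
Step 9 — Reactive power: Q = Im(S) = -37.75 VAR.
Step 10 — Apparent power: |S| = 52.26 VA.
Step 11 — Power factor: PF = P/|S| = 0.6917 (leading).

(a) P = 36.15 W  (b) Q = -37.75 VAR  (c) S = 52.26 VA  (d) PF = 0.6917 (leading)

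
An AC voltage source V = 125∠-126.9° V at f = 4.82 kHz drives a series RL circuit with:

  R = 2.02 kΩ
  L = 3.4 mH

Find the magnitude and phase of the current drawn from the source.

Step 1 — Angular frequency: ω = 2π·f = 2π·4820 = 3.028e+04 rad/s.
Step 2 — Component impedances:
  R: Z = R = 2020 Ω
  L: Z = jωL = j·3.028e+04·0.0034 = 0 + j103 Ω
Step 3 — Series combination: Z_total = R + L = 2020 + j103 Ω = 2023∠2.9° Ω.
Step 4 — Source phasor: V = 125∠-126.9° V = -75.05 - j99.96 V.
Step 5 — Ohm's law: I = V / Z_total = (-75.05 - j99.96) / (2020 + j103) = -0.03957 - j0.04747 A.
Step 6 — Convert to polar: |I| = 0.0618 A, ∠I = -129.8°.

I = 0.0618∠-129.8° A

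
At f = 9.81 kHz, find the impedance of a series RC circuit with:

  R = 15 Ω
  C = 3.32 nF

Step 1 — Angular frequency: ω = 2π·f = 2π·9810 = 6.164e+04 rad/s.
Step 2 — Component impedances:
  R: Z = R = 15 Ω
  C: Z = 1/(jωC) = -j/(ω·C) = 0 - j4887 Ω
Step 3 — Series combination: Z_total = R + C = 15 - j4887 Ω = 4887∠-89.8° Ω.

Z = 15 - j4887 Ω = 4887∠-89.8° Ω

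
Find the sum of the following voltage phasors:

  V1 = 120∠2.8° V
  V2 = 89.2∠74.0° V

Step 1 — Convert each phasor to rectangular form:
  V1 = 120·(cos(2.8°) + j·sin(2.8°)) = 119.9 + j5.862 V
  V2 = 89.2·(cos(74.0°) + j·sin(74.0°)) = 24.59 + j85.74 V
Step 2 — Sum components: V_total = 144.4 + j91.61 V.
Step 3 — Convert to polar: |V_total| = 171 V, ∠V_total = 32.4°.

V_total = 171∠32.4° V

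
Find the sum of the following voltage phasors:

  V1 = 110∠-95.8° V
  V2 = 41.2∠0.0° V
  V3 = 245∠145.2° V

Step 1 — Convert each phasor to rectangular form:
  V1 = 110·(cos(-95.8°) + j·sin(-95.8°)) = -11.12 - j109.4 V
  V2 = 41.2·(cos(0.0°) + j·sin(0.0°)) = 41.2 V
  V3 = 245·(cos(145.2°) + j·sin(145.2°)) = -201.2 + j139.8 V
Step 2 — Sum components: V_total = -171.1 + j30.39 V.
Step 3 — Convert to polar: |V_total| = 173.8 V, ∠V_total = 169.9°.

V_total = 173.8∠169.9° V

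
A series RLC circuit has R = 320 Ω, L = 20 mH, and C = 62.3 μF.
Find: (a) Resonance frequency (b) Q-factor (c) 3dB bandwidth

Step 1 — Resonance: ω₀ = 1/√(LC) = 1/√(0.02·6.23e-05) = 895.9 rad/s.
Step 2 — f₀ = ω₀/(2π) = 142.6 Hz.
Step 3 — Series Q: Q = ω₀L/R = 895.9·0.02/320 = 0.05599.
Step 4 — Bandwidth: Δω = ω₀/Q = 1.6e+04 rad/s; BW = Δω/(2π) = 2546 Hz.

(a) f₀ = 142.6 Hz  (b) Q = 0.05599  (c) BW = 2546 Hz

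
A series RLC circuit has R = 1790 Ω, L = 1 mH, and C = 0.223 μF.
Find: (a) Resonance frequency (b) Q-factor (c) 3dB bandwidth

Step 1 — Resonance: ω₀ = 1/√(LC) = 1/√(0.001·2.23e-07) = 6.696e+04 rad/s.
Step 2 — f₀ = ω₀/(2π) = 1.066e+04 Hz.
Step 3 — Series Q: Q = ω₀L/R = 6.696e+04·0.001/1790 = 0.03741.
Step 4 — Bandwidth: Δω = ω₀/Q = 1.79e+06 rad/s; BW = Δω/(2π) = 2.849e+05 Hz.

(a) f₀ = 1.066e+04 Hz  (b) Q = 0.03741  (c) BW = 2.849e+05 Hz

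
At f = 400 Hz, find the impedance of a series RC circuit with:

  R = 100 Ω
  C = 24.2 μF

Step 1 — Angular frequency: ω = 2π·f = 2π·400 = 2513 rad/s.
Step 2 — Component impedances:
  R: Z = R = 100 Ω
  C: Z = 1/(jωC) = -j/(ω·C) = 0 - j16.44 Ω
Step 3 — Series combination: Z_total = R + C = 100 - j16.44 Ω = 101.3∠-9.3° Ω.

Z = 100 - j16.44 Ω = 101.3∠-9.3° Ω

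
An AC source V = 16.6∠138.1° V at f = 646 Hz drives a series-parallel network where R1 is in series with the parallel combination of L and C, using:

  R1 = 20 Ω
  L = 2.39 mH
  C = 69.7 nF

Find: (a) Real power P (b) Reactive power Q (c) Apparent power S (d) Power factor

Step 1 — Angular frequency: ω = 2π·f = 2π·646 = 4059 rad/s.
Step 2 — Component impedances:
  R1: Z = R = 20 Ω
  L: Z = jωL = j·4059·0.00239 = 0 + j9.701 Ω
  C: Z = 1/(jωC) = -j/(ω·C) = 0 - j3535 Ω
Step 3 — Parallel branch: L || C = 1/(1/L + 1/C) = 0 + j9.728 Ω.
Step 4 — Series with R1: Z_total = R1 + (L || C) = 20 + j9.728 Ω = 22.24∠25.9° Ω.
Step 5 — Source phasor: V = 16.6∠138.1° V = -12.36 + j11.09 V.
Step 6 — Current: I = V / Z = -0.2816 + j0.6913 A = 0.7464∠112.2° A.
Step 7 — Complex power: S = V·I* = 11.14 + j5.419 VA.
Step 8 — Real power: P = Re(S) = 11.14 W.
Step 9 — Reactive power: Q = Im(S) = 5.419 VAR.
Step 10 — Apparent power: |S| = 12.39 VA.
Step 11 — Power factor: PF = P/|S| = 0.8993 (lagging).

(a) P = 11.14 W  (b) Q = 5.419 VAR  (c) S = 12.39 VA  (d) PF = 0.8993 (lagging)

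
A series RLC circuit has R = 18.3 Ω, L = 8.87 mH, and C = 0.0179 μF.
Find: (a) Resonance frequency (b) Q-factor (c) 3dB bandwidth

Step 1 — Resonance: ω₀ = 1/√(LC) = 1/√(0.00887·1.79e-08) = 7.936e+04 rad/s.
Step 2 — f₀ = ω₀/(2π) = 1.263e+04 Hz.
Step 3 — Series Q: Q = ω₀L/R = 7.936e+04·0.00887/18.3 = 38.47.
Step 4 — Bandwidth: Δω = ω₀/Q = 2063 rad/s; BW = Δω/(2π) = 328.4 Hz.

(a) f₀ = 1.263e+04 Hz  (b) Q = 38.47  (c) BW = 328.4 Hz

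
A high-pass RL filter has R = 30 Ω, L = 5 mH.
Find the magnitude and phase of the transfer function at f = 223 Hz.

Step 1 — Angular frequency: ω = 2π·223 = 1401 rad/s.
Step 2 — Transfer function: H(jω) = jωL/(R + jωL).
Step 3 — Numerator jωL = j·7.006; denominator R + jωL = 30 + j7.006.
Step 4 — H = 0.05171 + j0.2214.
Step 5 — Magnitude: |H| = 0.2274 (-12.9 dB); phase: φ = 76.9°.

|H| = 0.2274 (-12.9 dB), φ = 76.9°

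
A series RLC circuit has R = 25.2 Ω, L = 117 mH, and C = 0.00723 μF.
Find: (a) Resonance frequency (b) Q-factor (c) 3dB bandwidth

Step 1 — Resonance condition Im(Z)=0 gives ω₀ = 1/√(LC).
Step 2 — ω₀ = 1/√(0.117·7.23e-09) = 3.438e+04 rad/s.
Step 3 — f₀ = ω₀/(2π) = 5472 Hz.
Step 4 — Series Q: Q = ω₀L/R = 3.438e+04·0.117/25.2 = 159.6.
Step 5 — 3dB bandwidth: Δω = ω₀/Q = 215.4 rad/s; BW = Δω/(2π) = 34.28 Hz.

(a) f₀ = 5472 Hz  (b) Q = 159.6  (c) BW = 34.28 Hz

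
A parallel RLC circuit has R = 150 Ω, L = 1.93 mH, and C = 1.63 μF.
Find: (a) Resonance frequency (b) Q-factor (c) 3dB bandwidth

Step 1 — Resonance: ω₀ = 1/√(LC) = 1/√(0.00193·1.63e-06) = 1.783e+04 rad/s.
Step 2 — f₀ = ω₀/(2π) = 2838 Hz.
Step 3 — Parallel Q: Q = R/(ω₀L) = 150/(1.783e+04·0.00193) = 4.359.
Step 4 — Bandwidth: Δω = ω₀/Q = 4090 rad/s; BW = Δω/(2π) = 650.9 Hz.

(a) f₀ = 2838 Hz  (b) Q = 4.359  (c) BW = 650.9 Hz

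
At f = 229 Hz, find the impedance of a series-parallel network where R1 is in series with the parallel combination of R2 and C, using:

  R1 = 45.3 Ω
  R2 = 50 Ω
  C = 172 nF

Step 1 — Angular frequency: ω = 2π·f = 2π·229 = 1439 rad/s.
Step 2 — Component impedances:
  R1: Z = R = 45.3 Ω
  R2: Z = R = 50 Ω
  C: Z = 1/(jωC) = -j/(ω·C) = 0 - j4041 Ω
Step 3 — Parallel branch: R2 || C = 1/(1/R2 + 1/C) = 49.99 - j0.6186 Ω.
Step 4 — Series with R1: Z_total = R1 + (R2 || C) = 95.29 - j0.6186 Ω = 95.29∠-0.4° Ω.

Z = 95.29 - j0.6186 Ω = 95.29∠-0.4° Ω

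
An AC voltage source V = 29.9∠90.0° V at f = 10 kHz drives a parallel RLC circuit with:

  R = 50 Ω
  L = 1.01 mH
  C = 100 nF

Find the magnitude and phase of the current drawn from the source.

Step 1 — Angular frequency: ω = 2π·f = 2π·1e+04 = 6.283e+04 rad/s.
Step 2 — Component impedances:
  R: Z = R = 50 Ω
  L: Z = jωL = j·6.283e+04·0.00101 = 0 + j63.46 Ω
  C: Z = 1/(jωC) = -j/(ω·C) = 0 - j159.2 Ω
Step 3 — Parallel combination: 1/Z_total = 1/R + 1/L + 1/C; Z_total = 40.84 + j19.35 Ω = 45.19∠25.3° Ω.
Step 4 — Source phasor: V = 29.9∠90.0° V = 0 + j29.9 V.
Step 5 — Ohm's law: I = V / Z_total = (0 + j29.9) / (40.84 + j19.35) = 0.2833 + j0.598 A.
Step 6 — Convert to polar: |I| = 0.6617 A, ∠I = 64.7°.

I = 0.6617∠64.7° A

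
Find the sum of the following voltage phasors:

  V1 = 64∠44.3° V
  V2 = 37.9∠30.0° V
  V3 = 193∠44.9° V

Step 1 — Convert each phasor to rectangular form:
  V1 = 64·(cos(44.3°) + j·sin(44.3°)) = 45.8 + j44.7 V
  V2 = 37.9·(cos(30.0°) + j·sin(30.0°)) = 32.82 + j18.95 V
  V3 = 193·(cos(44.9°) + j·sin(44.9°)) = 136.7 + j136.2 V
Step 2 — Sum components: V_total = 215.3 + j199.9 V.
Step 3 — Convert to polar: |V_total| = 293.8 V, ∠V_total = 42.9°.

V_total = 293.8∠42.9° V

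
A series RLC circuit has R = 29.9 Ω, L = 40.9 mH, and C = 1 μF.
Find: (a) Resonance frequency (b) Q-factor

Step 1 — Resonance condition Im(Z)=0 gives ω₀ = 1/√(LC).
Step 2 — ω₀ = 1/√(0.0409·1e-06) = 4945 rad/s.
Step 3 — f₀ = ω₀/(2π) = 787 Hz.
Step 4 — Series Q: Q = ω₀L/R = 4945·0.0409/29.9 = 6.764.

(a) f₀ = 787 Hz  (b) Q = 6.764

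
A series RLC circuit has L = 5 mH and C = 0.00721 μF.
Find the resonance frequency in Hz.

Step 1 — Resonance condition Im(Z)=0 gives ω₀ = 1/√(LC).
Step 2 — ω₀ = 1/√(0.005·7.21e-09) = 1.666e+05 rad/s.
Step 3 — f₀ = ω₀/(2π) = 2.651e+04 Hz.

f₀ = 2.651e+04 Hz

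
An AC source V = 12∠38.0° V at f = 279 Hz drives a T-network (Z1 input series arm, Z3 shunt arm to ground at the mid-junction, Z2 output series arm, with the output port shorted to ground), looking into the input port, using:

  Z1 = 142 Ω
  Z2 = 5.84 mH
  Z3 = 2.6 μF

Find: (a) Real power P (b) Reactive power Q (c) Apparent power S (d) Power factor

Step 1 — Angular frequency: ω = 2π·f = 2π·279 = 1753 rad/s.
Step 2 — Component impedances:
  Z1: Z = R = 142 Ω
  Z2: Z = jωL = j·1753·0.00584 = 0 + j10.24 Ω
  Z3: Z = 1/(jωC) = -j/(ω·C) = 0 - j219.4 Ω
Step 3 — With the output port shorted to ground, the output series arm Z2 runs from the junction to ground; the shunt arm Z3 also runs from the junction to ground. They appear in parallel: Z3 || Z2 = 0 + j10.74 Ω.
Step 4 — Series with input arm Z1: Z_in = Z1 + (Z3 || Z2) = 142 + j10.74 Ω = 142.4∠4.3° Ω.
Step 5 — Source phasor: V = 12∠38.0° V = 9.456 + j7.388 V.
Step 6 — Current: I = V / Z = 0.07013 + j0.04672 A = 0.08427∠33.7° A.
Step 7 — Complex power: S = V·I* = 1.008 + j0.07625 VA.
Step 8 — Real power: P = Re(S) = 1.008 W.
Step 9 — Reactive power: Q = Im(S) = 0.07625 VAR.
Step 10 — Apparent power: |S| = 1.011 VA.
Step 11 — Power factor: PF = P/|S| = 0.9972 (lagging).

(a) P = 1.008 W  (b) Q = 0.07625 VAR  (c) S = 1.011 VA  (d) PF = 0.9972 (lagging)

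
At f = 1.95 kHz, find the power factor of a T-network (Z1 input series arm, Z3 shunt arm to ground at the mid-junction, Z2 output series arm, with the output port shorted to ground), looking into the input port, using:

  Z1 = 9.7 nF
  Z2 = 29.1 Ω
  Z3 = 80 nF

Step 1 — Angular frequency: ω = 2π·f = 2π·1950 = 1.225e+04 rad/s.
Step 2 — Component impedances:
  Z1: Z = 1/(jωC) = -j/(ω·C) = 0 - j8414 Ω
  Z2: Z = R = 29.1 Ω
  Z3: Z = 1/(jωC) = -j/(ω·C) = 0 - j1020 Ω
Step 3 — With the output port shorted to ground, the output series arm Z2 runs from the junction to ground; the shunt arm Z3 also runs from the junction to ground. They appear in parallel: Z3 || Z2 = 29.08 - j0.8293 Ω.
Step 4 — Series with input arm Z1: Z_in = Z1 + (Z3 || Z2) = 29.08 - j8415 Ω = 8415∠-89.8° Ω.
Step 5 — Power factor: PF = cos(φ) = Re(Z)/|Z| = 29.076/8415.1 = 0.003455.
Step 6 — Type: Im(Z) = -8415 ⇒ leading (phase φ = -89.8°).

PF = 0.003455 (leading, φ = -89.8°)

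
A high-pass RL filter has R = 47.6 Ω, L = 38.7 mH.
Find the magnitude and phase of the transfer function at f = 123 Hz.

Step 1 — Angular frequency: ω = 2π·123 = 772.8 rad/s.
Step 2 — Transfer function: H(jω) = jωL/(R + jωL).
Step 3 — Numerator jωL = j·29.91; denominator R + jωL = 47.6 + j29.91.
Step 4 — H = 0.2831 + j0.4505.
Step 5 — Magnitude: |H| = 0.532 (-5.5 dB); phase: φ = 57.9°.

|H| = 0.532 (-5.5 dB), φ = 57.9°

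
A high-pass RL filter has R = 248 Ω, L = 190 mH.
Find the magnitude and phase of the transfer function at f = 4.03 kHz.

Step 1 — Angular frequency: ω = 2π·4030 = 2.532e+04 rad/s.
Step 2 — Transfer function: H(jω) = jωL/(R + jωL).
Step 3 — Numerator jωL = j·4811; denominator R + jωL = 248 + j4811.
Step 4 — H = 0.9973 + j0.05141.
Step 5 — Magnitude: |H| = 0.9987 (-0.0 dB); phase: φ = 3.0°.

|H| = 0.9987 (-0.0 dB), φ = 3.0°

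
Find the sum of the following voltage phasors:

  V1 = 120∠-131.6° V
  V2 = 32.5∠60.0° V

Step 1 — Convert each phasor to rectangular form:
  V1 = 120·(cos(-131.6°) + j·sin(-131.6°)) = -79.67 - j89.74 V
  V2 = 32.5·(cos(60.0°) + j·sin(60.0°)) = 16.25 + j28.15 V
Step 2 — Sum components: V_total = -63.42 - j61.59 V.
Step 3 — Convert to polar: |V_total| = 88.41 V, ∠V_total = -135.8°.

V_total = 88.41∠-135.8° V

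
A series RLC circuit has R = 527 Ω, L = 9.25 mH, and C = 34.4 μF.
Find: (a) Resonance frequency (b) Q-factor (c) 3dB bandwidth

Step 1 — Resonance condition Im(Z)=0 gives ω₀ = 1/√(LC).
Step 2 — ω₀ = 1/√(0.00925·3.44e-05) = 1773 rad/s.
Step 3 — f₀ = ω₀/(2π) = 282.1 Hz.
Step 4 — Series Q: Q = ω₀L/R = 1773·0.00925/527 = 0.03112.
Step 5 — 3dB bandwidth: Δω = ω₀/Q = 5.697e+04 rad/s; BW = Δω/(2π) = 9068 Hz.

(a) f₀ = 282.1 Hz  (b) Q = 0.03112  (c) BW = 9068 Hz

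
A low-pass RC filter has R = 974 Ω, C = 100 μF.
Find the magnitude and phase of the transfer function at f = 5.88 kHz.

Step 1 — Angular frequency: ω = 2π·5880 = 3.695e+04 rad/s.
Step 2 — Transfer function: H(jω) = 1/(1 + jωRC).
Step 3 — Denominator: 1 + jωRC = 1 + j·3.695e+04·974·0.0001 = 1 + j3598.
Step 4 — H = 7.723e-08 - j0.0002779.
Step 5 — Magnitude: |H| = 0.0002779 (-71.1 dB); phase: φ = -90.0°.

|H| = 0.0002779 (-71.1 dB), φ = -90.0°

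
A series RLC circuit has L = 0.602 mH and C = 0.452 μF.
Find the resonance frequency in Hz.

Step 1 — Resonance condition Im(Z)=0 gives ω₀ = 1/√(LC).
Step 2 — ω₀ = 1/√(0.000602·4.52e-07) = 6.062e+04 rad/s.
Step 3 — f₀ = ω₀/(2π) = 9648 Hz.

f₀ = 9648 Hz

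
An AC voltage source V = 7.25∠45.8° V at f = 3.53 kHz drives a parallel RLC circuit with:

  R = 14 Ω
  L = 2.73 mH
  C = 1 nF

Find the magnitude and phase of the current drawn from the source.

Step 1 — Angular frequency: ω = 2π·f = 2π·3530 = 2.218e+04 rad/s.
Step 2 — Component impedances:
  R: Z = R = 14 Ω
  L: Z = jωL = j·2.218e+04·0.00273 = 0 + j60.55 Ω
  C: Z = 1/(jωC) = -j/(ω·C) = 0 - j4.509e+04 Ω
Step 3 — Parallel combination: 1/Z_total = 1/R + 1/L + 1/C; Z_total = 13.29 + j3.069 Ω = 13.64∠13.0° Ω.
Step 4 — Source phasor: V = 7.25∠45.8° V = 5.054 + j5.198 V.
Step 5 — Ohm's law: I = V / Z_total = (5.054 + j5.198) / (13.29 + j3.069) = 0.4468 + j0.2879 A.
Step 6 — Convert to polar: |I| = 0.5315 A, ∠I = 32.8°.

I = 0.5315∠32.8° A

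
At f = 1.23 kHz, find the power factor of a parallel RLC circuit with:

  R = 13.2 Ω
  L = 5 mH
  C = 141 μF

Step 1 — Angular frequency: ω = 2π·f = 2π·1230 = 7728 rad/s.
Step 2 — Component impedances:
  R: Z = R = 13.2 Ω
  L: Z = jωL = j·7728·0.005 = 0 + j38.64 Ω
  C: Z = 1/(jωC) = -j/(ω·C) = 0 - j0.9177 Ω
Step 3 — Parallel combination: 1/Z_total = 1/R + 1/L + 1/C; Z_total = 0.0666 - j0.9353 Ω = 0.9376∠-85.9° Ω.
Step 4 — Power factor: PF = cos(φ) = Re(Z)/|Z| = 0.0666/0.9376 = 0.07103.
Step 5 — Type: Im(Z) = -0.9353 ⇒ leading (phase φ = -85.9°).

PF = 0.07103 (leading, φ = -85.9°)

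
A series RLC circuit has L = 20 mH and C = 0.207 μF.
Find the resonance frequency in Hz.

Step 1 — Resonance condition Im(Z)=0 gives ω₀ = 1/√(LC).
Step 2 — ω₀ = 1/√(0.02·2.07e-07) = 1.554e+04 rad/s.
Step 3 — f₀ = ω₀/(2π) = 2474 Hz.

f₀ = 2474 Hz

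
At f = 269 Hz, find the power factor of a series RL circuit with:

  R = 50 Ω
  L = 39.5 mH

Step 1 — Angular frequency: ω = 2π·f = 2π·269 = 1690 rad/s.
Step 2 — Component impedances:
  R: Z = R = 50 Ω
  L: Z = jωL = j·1690·0.0395 = 0 + j66.76 Ω
Step 3 — Series combination: Z_total = R + L = 50 + j66.76 Ω = 83.41∠53.2° Ω.
Step 4 — Power factor: PF = cos(φ) = Re(Z)/|Z| = 50/83.4096 = 0.5995.
Step 5 — Type: Im(Z) = 66.76 ⇒ lagging (phase φ = 53.2°).

PF = 0.5995 (lagging, φ = 53.2°)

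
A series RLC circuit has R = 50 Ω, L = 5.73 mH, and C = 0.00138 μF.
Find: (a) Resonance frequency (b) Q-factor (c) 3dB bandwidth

Step 1 — Resonance condition Im(Z)=0 gives ω₀ = 1/√(LC).
Step 2 — ω₀ = 1/√(0.00573·1.38e-09) = 3.556e+05 rad/s.
Step 3 — f₀ = ω₀/(2π) = 5.66e+04 Hz.
Step 4 — Series Q: Q = ω₀L/R = 3.556e+05·0.00573/50 = 40.75.
Step 5 — 3dB bandwidth: Δω = ω₀/Q = 8726 rad/s; BW = Δω/(2π) = 1389 Hz.

(a) f₀ = 5.66e+04 Hz  (b) Q = 40.75  (c) BW = 1389 Hz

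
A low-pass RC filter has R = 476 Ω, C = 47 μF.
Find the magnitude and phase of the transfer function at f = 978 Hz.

Step 1 — Angular frequency: ω = 2π·978 = 6145 rad/s.
Step 2 — Transfer function: H(jω) = 1/(1 + jωRC).
Step 3 — Denominator: 1 + jωRC = 1 + j·6145·476·4.7e-05 = 1 + j137.5.
Step 4 — H = 5.291e-05 - j0.007274.
Step 5 — Magnitude: |H| = 0.007274 (-42.8 dB); phase: φ = -89.6°.

|H| = 0.007274 (-42.8 dB), φ = -89.6°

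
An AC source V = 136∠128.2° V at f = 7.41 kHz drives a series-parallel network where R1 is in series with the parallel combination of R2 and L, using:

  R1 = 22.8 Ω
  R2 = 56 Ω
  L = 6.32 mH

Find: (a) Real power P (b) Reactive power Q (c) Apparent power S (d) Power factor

Step 1 — Angular frequency: ω = 2π·f = 2π·7410 = 4.656e+04 rad/s.
Step 2 — Component impedances:
  R1: Z = R = 22.8 Ω
  R2: Z = R = 56 Ω
  L: Z = jωL = j·4.656e+04·0.00632 = 0 + j294.2 Ω
Step 3 — Parallel branch: R2 || L = 1/(1/R2 + 1/L) = 54.04 + j10.29 Ω.
Step 4 — Series with R1: Z_total = R1 + (R2 || L) = 76.84 + j10.29 Ω = 77.53∠7.6° Ω.
Step 5 — Source phasor: V = 136∠128.2° V = -84.1 + j106.9 V.
Step 6 — Current: I = V / Z = -0.8923 + j1.51 A = 1.754∠120.6° A.
Step 7 — Complex power: S = V·I* = 236.5 + j31.65 VA.
Step 8 — Real power: P = Re(S) = 236.5 W.
Step 9 — Reactive power: Q = Im(S) = 31.65 VAR.
Step 10 — Apparent power: |S| = 238.6 VA.
Step 11 — Power factor: PF = P/|S| = 0.9912 (lagging).

(a) P = 236.5 W  (b) Q = 31.65 VAR  (c) S = 238.6 VA  (d) PF = 0.9912 (lagging)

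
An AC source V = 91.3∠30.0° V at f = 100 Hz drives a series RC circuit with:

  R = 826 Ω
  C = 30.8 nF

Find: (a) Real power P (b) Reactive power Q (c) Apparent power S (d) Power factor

Step 1 — Angular frequency: ω = 2π·f = 2π·100 = 628.3 rad/s.
Step 2 — Component impedances:
  R: Z = R = 826 Ω
  C: Z = 1/(jωC) = -j/(ω·C) = 0 - j5.167e+04 Ω
Step 3 — Series combination: Z_total = R + C = 826 - j5.167e+04 Ω = 5.168e+04∠-89.1° Ω.
Step 4 — Source phasor: V = 91.3∠30.0° V = 79.07 + j45.65 V.
Step 5 — Current: I = V / Z = -0.0008587 + j0.001544 A = 0.001767∠119.1° A.
Step 6 — Complex power: S = V·I* = 0.002578 - j0.1613 VA.
Step 7 — Real power: P = Re(S) = 0.002578 W.
Step 8 — Reactive power: Q = Im(S) = -0.1613 VAR.
Step 9 — Apparent power: |S| = 0.1613 VA.
Step 10 — Power factor: PF = P/|S| = 0.01598 (leading).

(a) P = 0.002578 W  (b) Q = -0.1613 VAR  (c) S = 0.1613 VA  (d) PF = 0.01598 (leading)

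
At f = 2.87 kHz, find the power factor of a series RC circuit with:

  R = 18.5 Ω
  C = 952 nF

Step 1 — Angular frequency: ω = 2π·f = 2π·2870 = 1.803e+04 rad/s.
Step 2 — Component impedances:
  R: Z = R = 18.5 Ω
  C: Z = 1/(jωC) = -j/(ω·C) = 0 - j58.25 Ω
Step 3 — Series combination: Z_total = R + C = 18.5 - j58.25 Ω = 61.12∠-72.4° Ω.
Step 4 — Power factor: PF = cos(φ) = Re(Z)/|Z| = 18.5/61.12 = 0.3027.
Step 5 — Type: Im(Z) = -58.25 ⇒ leading (phase φ = -72.4°).

PF = 0.3027 (leading, φ = -72.4°)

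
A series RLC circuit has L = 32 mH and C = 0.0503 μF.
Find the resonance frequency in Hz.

Step 1 — Resonance condition Im(Z)=0 gives ω₀ = 1/√(LC).
Step 2 — ω₀ = 1/√(0.032·5.03e-08) = 2.493e+04 rad/s.
Step 3 — f₀ = ω₀/(2π) = 3967 Hz.

f₀ = 3967 Hz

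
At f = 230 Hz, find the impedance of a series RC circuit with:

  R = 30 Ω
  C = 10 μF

Step 1 — Angular frequency: ω = 2π·f = 2π·230 = 1445 rad/s.
Step 2 — Component impedances:
  R: Z = R = 30 Ω
  C: Z = 1/(jωC) = -j/(ω·C) = 0 - j69.2 Ω
Step 3 — Series combination: Z_total = R + C = 30 - j69.2 Ω = 75.42∠-66.6° Ω.

Z = 30 - j69.2 Ω = 75.42∠-66.6° Ω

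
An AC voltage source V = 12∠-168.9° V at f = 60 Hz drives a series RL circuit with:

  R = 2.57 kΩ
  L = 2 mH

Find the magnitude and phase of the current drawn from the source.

Step 1 — Angular frequency: ω = 2π·f = 2π·60 = 377 rad/s.
Step 2 — Component impedances:
  R: Z = R = 2570 Ω
  L: Z = jωL = j·377·0.002 = 0 + j0.754 Ω
Step 3 — Series combination: Z_total = R + L = 2570 + j0.754 Ω = 2570∠0.0° Ω.
Step 4 — Source phasor: V = 12∠-168.9° V = -11.78 - j2.31 V.
Step 5 — Ohm's law: I = V / Z_total = (-11.78 - j2.31) / (2570 + j0.754) = -0.004582 - j0.0008976 A.
Step 6 — Convert to polar: |I| = 0.004669 A, ∠I = -168.9°.

I = 0.004669∠-168.9° A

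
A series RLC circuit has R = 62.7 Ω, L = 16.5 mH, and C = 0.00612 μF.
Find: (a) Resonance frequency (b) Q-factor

Step 1 — Resonance condition Im(Z)=0 gives ω₀ = 1/√(LC).
Step 2 — ω₀ = 1/√(0.0165·6.12e-09) = 9.951e+04 rad/s.
Step 3 — f₀ = ω₀/(2π) = 1.584e+04 Hz.
Step 4 — Series Q: Q = ω₀L/R = 9.951e+04·0.0165/62.7 = 26.19.

(a) f₀ = 1.584e+04 Hz  (b) Q = 26.19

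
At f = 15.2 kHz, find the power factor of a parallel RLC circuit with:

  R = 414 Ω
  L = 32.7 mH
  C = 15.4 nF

Step 1 — Angular frequency: ω = 2π·f = 2π·1.52e+04 = 9.55e+04 rad/s.
Step 2 — Component impedances:
  R: Z = R = 414 Ω
  L: Z = jωL = j·9.55e+04·0.0327 = 0 + j3123 Ω
  C: Z = 1/(jωC) = -j/(ω·C) = 0 - j679.9 Ω
Step 3 — Parallel combination: 1/Z_total = 1/R + 1/L + 1/C; Z_total = 337.4 - j160.7 Ω = 373.8∠-25.5° Ω.
Step 4 — Power factor: PF = cos(φ) = Re(Z)/|Z| = 337.44/373.76 = 0.9028.
Step 5 — Type: Im(Z) = -160.7 ⇒ leading (phase φ = -25.5°).

PF = 0.9028 (leading, φ = -25.5°)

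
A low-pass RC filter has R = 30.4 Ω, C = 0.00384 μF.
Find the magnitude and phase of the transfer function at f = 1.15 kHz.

Step 1 — Angular frequency: ω = 2π·1150 = 7226 rad/s.
Step 2 — Transfer function: H(jω) = 1/(1 + jωRC).
Step 3 — Denominator: 1 + jωRC = 1 + j·7226·30.4·3.84e-09 = 1 + j0.0008435.
Step 4 — H = 1 - j0.0008435.
Step 5 — Magnitude: |H| = 1 (-0.0 dB); phase: φ = -0.0°.

|H| = 1 (-0.0 dB), φ = -0.0°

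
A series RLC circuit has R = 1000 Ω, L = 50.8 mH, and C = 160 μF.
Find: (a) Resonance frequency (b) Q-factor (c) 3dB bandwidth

Step 1 — Resonance: ω₀ = 1/√(LC) = 1/√(0.0508·0.00016) = 350.8 rad/s.
Step 2 — f₀ = ω₀/(2π) = 55.82 Hz.
Step 3 — Series Q: Q = ω₀L/R = 350.8·0.0508/1000 = 0.01782.
Step 4 — Bandwidth: Δω = ω₀/Q = 1.969e+04 rad/s; BW = Δω/(2π) = 3133 Hz.

(a) f₀ = 55.82 Hz  (b) Q = 0.01782  (c) BW = 3133 Hz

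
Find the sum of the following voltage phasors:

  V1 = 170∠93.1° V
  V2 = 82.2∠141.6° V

Step 1 — Convert each phasor to rectangular form:
  V1 = 170·(cos(93.1°) + j·sin(93.1°)) = -9.193 + j169.8 V
  V2 = 82.2·(cos(141.6°) + j·sin(141.6°)) = -64.42 + j51.06 V
Step 2 — Sum components: V_total = -73.61 + j220.8 V.
Step 3 — Convert to polar: |V_total| = 232.8 V, ∠V_total = 108.4°.

V_total = 232.8∠108.4° V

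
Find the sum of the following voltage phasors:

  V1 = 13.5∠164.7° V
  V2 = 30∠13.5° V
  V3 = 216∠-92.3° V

Step 1 — Convert each phasor to rectangular form:
  V1 = 13.5·(cos(164.7°) + j·sin(164.7°)) = -13.02 + j3.562 V
  V2 = 30·(cos(13.5°) + j·sin(13.5°)) = 29.17 + j7.003 V
  V3 = 216·(cos(-92.3°) + j·sin(-92.3°)) = -8.668 - j215.8 V
Step 2 — Sum components: V_total = 7.481 - j205.3 V.
Step 3 — Convert to polar: |V_total| = 205.4 V, ∠V_total = -87.9°.

V_total = 205.4∠-87.9° V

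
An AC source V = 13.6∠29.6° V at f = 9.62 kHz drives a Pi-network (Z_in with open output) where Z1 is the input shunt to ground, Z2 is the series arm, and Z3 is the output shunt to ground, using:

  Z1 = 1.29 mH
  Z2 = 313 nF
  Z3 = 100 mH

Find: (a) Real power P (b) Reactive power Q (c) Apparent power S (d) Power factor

Step 1 — Angular frequency: ω = 2π·f = 2π·9620 = 6.044e+04 rad/s.
Step 2 — Component impedances:
  Z1: Z = jωL = j·6.044e+04·0.00129 = 0 + j77.97 Ω
  Z2: Z = 1/(jωC) = -j/(ω·C) = 0 - j52.86 Ω
  Z3: Z = jωL = j·6.044e+04·0.1 = 0 + j6044 Ω
Step 3 — With open output, the series arm Z2 and the output shunt Z3 appear in series to ground: Z2 + Z3 = 0 + j5992 Ω.
Step 4 — Parallel with input shunt Z1: Z_in = Z1 || (Z2 + Z3) = 0 + j76.97 Ω = 76.97∠90.0° Ω.
Step 5 — Source phasor: V = 13.6∠29.6° V = 11.83 + j6.718 V.
Step 6 — Current: I = V / Z = 0.08727 - j0.1536 A = 0.1767∠-60.4° A.
Step 7 — Complex power: S = V·I* = 0 + j2.403 VA.
Step 8 — Real power: P = Re(S) = 0 W.
Step 9 — Reactive power: Q = Im(S) = 2.403 VAR.
Step 10 — Apparent power: |S| = 2.403 VA.
Step 11 — Power factor: PF = P/|S| = 0 (lagging).

(a) P = 0 W  (b) Q = 2.403 VAR  (c) S = 2.403 VA  (d) PF = 0 (lagging)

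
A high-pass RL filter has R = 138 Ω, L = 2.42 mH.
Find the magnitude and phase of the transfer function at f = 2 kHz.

Step 1 — Angular frequency: ω = 2π·2000 = 1.257e+04 rad/s.
Step 2 — Transfer function: H(jω) = jωL/(R + jωL).
Step 3 — Numerator jωL = j·30.41; denominator R + jωL = 138 + j30.41.
Step 4 — H = 0.04631 + j0.2102.
Step 5 — Magnitude: |H| = 0.2152 (-13.3 dB); phase: φ = 77.6°.

|H| = 0.2152 (-13.3 dB), φ = 77.6°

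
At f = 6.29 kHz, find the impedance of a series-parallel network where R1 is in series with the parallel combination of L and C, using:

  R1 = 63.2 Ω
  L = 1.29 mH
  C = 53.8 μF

Step 1 — Angular frequency: ω = 2π·f = 2π·6290 = 3.952e+04 rad/s.
Step 2 — Component impedances:
  R1: Z = R = 63.2 Ω
  L: Z = jωL = j·3.952e+04·0.00129 = 0 + j50.98 Ω
  C: Z = 1/(jωC) = -j/(ω·C) = 0 - j0.4703 Ω
Step 3 — Parallel branch: L || C = 1/(1/L + 1/C) = 0 - j0.4747 Ω.
Step 4 — Series with R1: Z_total = R1 + (L || C) = 63.2 - j0.4747 Ω = 63.2∠-0.4° Ω.

Z = 63.2 - j0.4747 Ω = 63.2∠-0.4° Ω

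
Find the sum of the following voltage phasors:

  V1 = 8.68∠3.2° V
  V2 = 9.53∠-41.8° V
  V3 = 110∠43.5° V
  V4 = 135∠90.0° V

Step 1 — Convert each phasor to rectangular form:
  V1 = 8.68·(cos(3.2°) + j·sin(3.2°)) = 8.666 + j0.4845 V
  V2 = 9.53·(cos(-41.8°) + j·sin(-41.8°)) = 7.104 - j6.352 V
  V3 = 110·(cos(43.5°) + j·sin(43.5°)) = 79.79 + j75.72 V
  V4 = 135·(cos(90.0°) + j·sin(90.0°)) = 0 + j135 V
Step 2 — Sum components: V_total = 95.56 + j204.9 V.
Step 3 — Convert to polar: |V_total| = 226 V, ∠V_total = 65.0°.

V_total = 226∠65.0° V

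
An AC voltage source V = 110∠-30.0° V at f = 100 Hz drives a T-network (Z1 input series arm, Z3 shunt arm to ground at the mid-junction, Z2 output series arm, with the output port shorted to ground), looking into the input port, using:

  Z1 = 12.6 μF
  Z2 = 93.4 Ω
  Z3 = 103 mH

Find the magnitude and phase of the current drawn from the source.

Step 1 — Angular frequency: ω = 2π·f = 2π·100 = 628.3 rad/s.
Step 2 — Component impedances:
  Z1: Z = 1/(jωC) = -j/(ω·C) = 0 - j126.3 Ω
  Z2: Z = R = 93.4 Ω
  Z3: Z = jωL = j·628.3·0.103 = 0 + j64.72 Ω
Step 3 — With the output port shorted to ground, the output series arm Z2 runs from the junction to ground; the shunt arm Z3 also runs from the junction to ground. They appear in parallel: Z3 || Z2 = 30.3 + j43.72 Ω.
Step 4 — Series with input arm Z1: Z_in = Z1 + (Z3 || Z2) = 30.3 - j82.59 Ω = 87.97∠-69.9° Ω.
Step 5 — Source phasor: V = 110∠-30.0° V = 95.26 - j55 V.
Step 6 — Ohm's law: I = V / Z_total = (95.26 - j55) / (30.3 - j82.59) = 0.9599 + j0.8013 A.
Step 7 — Convert to polar: |I| = 1.25 A, ∠I = 39.9°.

I = 1.25∠39.9° A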